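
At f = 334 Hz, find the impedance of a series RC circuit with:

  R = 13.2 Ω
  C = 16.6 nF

Step 1 — Angular frequency: ω = 2π·f = 2π·334 = 2099 rad/s.
Step 2 — Component impedances:
  R: Z = R = 13.2 Ω
  C: Z = 1/(jωC) = -j/(ω·C) = 0 - j2.871e+04 Ω
Step 3 — Series combination: Z_total = R + C = 13.2 - j2.871e+04 Ω = 2.871e+04∠-90.0° Ω.

Z = 13.2 - j2.871e+04 Ω = 2.871e+04∠-90.0° Ω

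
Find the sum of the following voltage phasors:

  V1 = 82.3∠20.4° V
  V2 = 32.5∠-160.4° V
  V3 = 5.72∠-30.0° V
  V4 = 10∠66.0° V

Step 1 — Convert each phasor to rectangular form:
  V1 = 82.3·(cos(20.4°) + j·sin(20.4°)) = 77.14 + j28.69 V
  V2 = 32.5·(cos(-160.4°) + j·sin(-160.4°)) = -30.62 - j10.9 V
  V3 = 5.72·(cos(-30.0°) + j·sin(-30.0°)) = 4.954 - j2.86 V
  V4 = 10·(cos(66.0°) + j·sin(66.0°)) = 4.067 + j9.135 V
Step 2 — Sum components: V_total = 55.54 + j24.06 V.
Step 3 — Convert to polar: |V_total| = 60.53 V, ∠V_total = 23.4°.

V_total = 60.53∠23.4° V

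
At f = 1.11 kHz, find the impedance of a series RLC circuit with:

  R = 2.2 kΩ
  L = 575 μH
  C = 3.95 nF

Step 1 — Angular frequency: ω = 2π·f = 2π·1110 = 6974 rad/s.
Step 2 — Component impedances:
  R: Z = R = 2200 Ω
  L: Z = jωL = j·6974·0.000575 = 0 + j4.01 Ω
  C: Z = 1/(jωC) = -j/(ω·C) = 0 - j3.63e+04 Ω
Step 3 — Series combination: Z_total = R + L + C = 2200 - j3.63e+04 Ω = 3.636e+04∠-86.5° Ω.

Z = 2200 - j3.63e+04 Ω = 3.636e+04∠-86.5° Ω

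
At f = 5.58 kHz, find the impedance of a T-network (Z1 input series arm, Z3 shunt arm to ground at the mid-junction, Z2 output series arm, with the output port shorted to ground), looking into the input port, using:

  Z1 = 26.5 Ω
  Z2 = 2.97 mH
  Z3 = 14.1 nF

Step 1 — Angular frequency: ω = 2π·f = 2π·5580 = 3.506e+04 rad/s.
Step 2 — Component impedances:
  Z1: Z = R = 26.5 Ω
  Z2: Z = jωL = j·3.506e+04·0.00297 = 0 + j104.1 Ω
  Z3: Z = 1/(jωC) = -j/(ω·C) = 0 - j2023 Ω
Step 3 — With the output port shorted to ground, the output series arm Z2 runs from the junction to ground; the shunt arm Z3 also runs from the junction to ground. They appear in parallel: Z3 || Z2 = 0 + j109.8 Ω.
Step 4 — Series with input arm Z1: Z_in = Z1 + (Z3 || Z2) = 26.5 + j109.8 Ω = 112.9∠76.4° Ω.

Z = 26.5 + j109.8 Ω = 112.9∠76.4° Ω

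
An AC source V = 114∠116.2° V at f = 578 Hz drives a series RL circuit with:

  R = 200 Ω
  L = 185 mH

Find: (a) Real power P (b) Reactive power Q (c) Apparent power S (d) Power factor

Step 1 — Angular frequency: ω = 2π·f = 2π·578 = 3632 rad/s.
Step 2 — Component impedances:
  R: Z = R = 200 Ω
  L: Z = jωL = j·3632·0.185 = 0 + j671.9 Ω
Step 3 — Series combination: Z_total = R + L = 200 + j671.9 Ω = 701∠73.4° Ω.
Step 4 — Source phasor: V = 114∠116.2° V = -50.33 + j102.3 V.
Step 5 — Current: I = V / Z = 0.1194 + j0.1104 A = 0.1626∠42.8° A.
Step 6 — Complex power: S = V·I* = 5.289 + j17.77 VA.
Step 7 — Real power: P = Re(S) = 5.289 W.
Step 8 — Reactive power: Q = Im(S) = 17.77 VAR.
Step 9 — Apparent power: |S| = 18.54 VA.
Step 10 — Power factor: PF = P/|S| = 0.2853 (lagging).

(a) P = 5.289 W  (b) Q = 17.77 VAR  (c) S = 18.54 VA  (d) PF = 0.2853 (lagging)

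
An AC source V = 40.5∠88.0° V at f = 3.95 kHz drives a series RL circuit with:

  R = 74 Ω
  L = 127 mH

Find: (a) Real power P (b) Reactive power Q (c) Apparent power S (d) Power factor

Step 1 — Angular frequency: ω = 2π·f = 2π·3950 = 2.482e+04 rad/s.
Step 2 — Component impedances:
  R: Z = R = 74 Ω
  L: Z = jωL = j·2.482e+04·0.127 = 0 + j3152 Ω
Step 3 — Series combination: Z_total = R + L = 74 + j3152 Ω = 3153∠88.7° Ω.
Step 4 — Source phasor: V = 40.5∠88.0° V = 1.413 + j40.48 V.
Step 5 — Current: I = V / Z = 0.01284 - j0.0001469 A = 0.01285∠-0.7° A.
Step 6 — Complex power: S = V·I* = 0.01221 + j0.5201 VA.
Step 7 — Real power: P = Re(S) = 0.01221 W.
Step 8 — Reactive power: Q = Im(S) = 0.5201 VAR.
Step 9 — Apparent power: |S| = 0.5202 VA.
Step 10 — Power factor: PF = P/|S| = 0.02347 (lagging).

(a) P = 0.01221 W  (b) Q = 0.5201 VAR  (c) S = 0.5202 VA  (d) PF = 0.02347 (lagging)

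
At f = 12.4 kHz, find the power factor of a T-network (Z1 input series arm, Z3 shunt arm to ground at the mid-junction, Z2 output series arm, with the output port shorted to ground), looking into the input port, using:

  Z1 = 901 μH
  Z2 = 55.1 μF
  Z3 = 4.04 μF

Step 1 — Angular frequency: ω = 2π·f = 2π·1.24e+04 = 7.791e+04 rad/s.
Step 2 — Component impedances:
  Z1: Z = jωL = j·7.791e+04·0.000901 = 0 + j70.2 Ω
  Z2: Z = 1/(jωC) = -j/(ω·C) = 0 - j0.2329 Ω
  Z3: Z = 1/(jωC) = -j/(ω·C) = 0 - j3.177 Ω
Step 3 — With the output port shorted to ground, the output series arm Z2 runs from the junction to ground; the shunt arm Z3 also runs from the junction to ground. They appear in parallel: Z3 || Z2 = 0 - j0.217 Ω.
Step 4 — Series with input arm Z1: Z_in = Z1 + (Z3 || Z2) = 0 + j69.98 Ω = 69.98∠90.0° Ω.
Step 5 — Power factor: PF = cos(φ) = Re(Z)/|Z| = 0/69.98 = 0.
Step 6 — Type: Im(Z) = 69.98 ⇒ lagging (phase φ = 90.0°).

PF = 0 (lagging, φ = 90.0°)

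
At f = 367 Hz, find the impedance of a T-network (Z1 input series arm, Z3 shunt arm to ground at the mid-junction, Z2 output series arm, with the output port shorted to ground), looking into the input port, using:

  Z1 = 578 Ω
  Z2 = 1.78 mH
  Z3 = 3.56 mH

Step 1 — Angular frequency: ω = 2π·f = 2π·367 = 2306 rad/s.
Step 2 — Component impedances:
  Z1: Z = R = 578 Ω
  Z2: Z = jωL = j·2306·0.00178 = 0 + j4.105 Ω
  Z3: Z = jωL = j·2306·0.00356 = 0 + j8.209 Ω
Step 3 — With the output port shorted to ground, the output series arm Z2 runs from the junction to ground; the shunt arm Z3 also runs from the junction to ground. They appear in parallel: Z3 || Z2 = 0 + j2.736 Ω.
Step 4 — Series with input arm Z1: Z_in = Z1 + (Z3 || Z2) = 578 + j2.736 Ω = 578∠0.3° Ω.

Z = 578 + j2.736 Ω = 578∠0.3° Ω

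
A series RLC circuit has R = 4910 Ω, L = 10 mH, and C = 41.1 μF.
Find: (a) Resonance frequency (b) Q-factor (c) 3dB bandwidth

Step 1 — Resonance: ω₀ = 1/√(LC) = 1/√(0.01·4.11e-05) = 1560 rad/s.
Step 2 — f₀ = ω₀/(2π) = 248.3 Hz.
Step 3 — Series Q: Q = ω₀L/R = 1560·0.01/4910 = 0.003177.
Step 4 — Bandwidth: Δω = ω₀/Q = 4.91e+05 rad/s; BW = Δω/(2π) = 7.815e+04 Hz.

(a) f₀ = 248.3 Hz  (b) Q = 0.003177  (c) BW = 7.815e+04 Hz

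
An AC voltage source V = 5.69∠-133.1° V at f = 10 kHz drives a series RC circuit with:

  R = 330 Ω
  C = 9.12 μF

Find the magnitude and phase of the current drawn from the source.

Step 1 — Angular frequency: ω = 2π·f = 2π·1e+04 = 6.283e+04 rad/s.
Step 2 — Component impedances:
  R: Z = R = 330 Ω
  C: Z = 1/(jωC) = -j/(ω·C) = 0 - j1.745 Ω
Step 3 — Series combination: Z_total = R + C = 330 - j1.745 Ω = 330∠-0.3° Ω.
Step 4 — Source phasor: V = 5.69∠-133.1° V = -3.888 - j4.155 V.
Step 5 — Ohm's law: I = V / Z_total = (-3.888 - j4.155) / (330 - j1.745) = -0.01171 - j0.01265 A.
Step 6 — Convert to polar: |I| = 0.01724 A, ∠I = -132.8°.

I = 0.01724∠-132.8° A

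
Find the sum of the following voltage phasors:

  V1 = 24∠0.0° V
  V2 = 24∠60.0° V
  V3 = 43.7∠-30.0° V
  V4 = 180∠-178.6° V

Step 1 — Convert each phasor to rectangular form:
  V1 = 24·(cos(0.0°) + j·sin(0.0°)) = 24 V
  V2 = 24·(cos(60.0°) + j·sin(60.0°)) = 12 + j20.78 V
  V3 = 43.7·(cos(-30.0°) + j·sin(-30.0°)) = 37.85 - j21.85 V
  V4 = 180·(cos(-178.6°) + j·sin(-178.6°)) = -179.9 - j4.398 V
Step 2 — Sum components: V_total = -106.1 - j5.463 V.
Step 3 — Convert to polar: |V_total| = 106.2 V, ∠V_total = -177.1°.

V_total = 106.2∠-177.1° V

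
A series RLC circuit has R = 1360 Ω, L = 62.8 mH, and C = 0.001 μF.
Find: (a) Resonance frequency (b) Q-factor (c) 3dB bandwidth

Step 1 — Resonance condition Im(Z)=0 gives ω₀ = 1/√(LC).
Step 2 — ω₀ = 1/√(0.0628·1e-09) = 1.262e+05 rad/s.
Step 3 — f₀ = ω₀/(2π) = 2.008e+04 Hz.
Step 4 — Series Q: Q = ω₀L/R = 1.262e+05·0.0628/1360 = 5.827.
Step 5 — 3dB bandwidth: Δω = ω₀/Q = 2.166e+04 rad/s; BW = Δω/(2π) = 3447 Hz.

(a) f₀ = 2.008e+04 Hz  (b) Q = 5.827  (c) BW = 3447 Hz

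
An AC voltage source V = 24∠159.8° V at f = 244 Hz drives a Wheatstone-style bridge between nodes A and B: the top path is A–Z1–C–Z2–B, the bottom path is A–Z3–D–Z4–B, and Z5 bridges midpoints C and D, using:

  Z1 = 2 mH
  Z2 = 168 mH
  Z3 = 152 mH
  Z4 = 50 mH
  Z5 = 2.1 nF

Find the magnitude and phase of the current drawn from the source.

Step 1 — Angular frequency: ω = 2π·f = 2π·244 = 1533 rad/s.
Step 2 — Component impedances:
  Z1: Z = jωL = j·1533·0.002 = 0 + j3.066 Ω
  Z2: Z = jωL = j·1533·0.168 = 0 + j257.6 Ω
  Z3: Z = jωL = j·1533·0.152 = 0 + j233 Ω
  Z4: Z = jωL = j·1533·0.05 = 0 + j76.65 Ω
  Z5: Z = 1/(jωC) = -j/(ω·C) = 0 - j3.106e+05 Ω
Step 3 — Bridge requires nodal analysis (the Z5 bridge couples midpoints C and D, so the two paths cannot be reduced to a simple series/parallel combination). Setting node B to ground and injecting 1 A at node A, the 3-node admittance system at A, C, D solves to V_A = Z_AB = 0 + j141.6 Ω = 141.6∠90.0° Ω.
Step 4 — Source phasor: V = 24∠159.8° V = -22.52 + j8.287 V.
Step 5 — Ohm's law: I = V / Z_total = (-22.52 + j8.287) / (0 + j141.6) = 0.05854 + j0.1591 A.
Step 6 — Convert to polar: |I| = 0.1695 A, ∠I = 69.8°.

I = 0.1695∠69.8° A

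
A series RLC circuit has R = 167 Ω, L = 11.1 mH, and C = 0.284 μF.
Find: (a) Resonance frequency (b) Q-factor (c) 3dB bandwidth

Step 1 — Resonance: ω₀ = 1/√(LC) = 1/√(0.0111·2.84e-07) = 1.781e+04 rad/s.
Step 2 — f₀ = ω₀/(2π) = 2835 Hz.
Step 3 — Series Q: Q = ω₀L/R = 1.781e+04·0.0111/167 = 1.184.
Step 4 — Bandwidth: Δω = ω₀/Q = 1.505e+04 rad/s; BW = Δω/(2π) = 2394 Hz.

(a) f₀ = 2835 Hz  (b) Q = 1.184  (c) BW = 2394 Hz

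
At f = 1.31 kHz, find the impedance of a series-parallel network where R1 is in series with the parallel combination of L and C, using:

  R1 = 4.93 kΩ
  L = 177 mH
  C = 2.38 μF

Step 1 — Angular frequency: ω = 2π·f = 2π·1310 = 8231 rad/s.
Step 2 — Component impedances:
  R1: Z = R = 4930 Ω
  L: Z = jωL = j·8231·0.177 = 0 + j1457 Ω
  C: Z = 1/(jωC) = -j/(ω·C) = 0 - j51.05 Ω
Step 3 — Parallel branch: L || C = 1/(1/L + 1/C) = 0 - j52.9 Ω.
Step 4 — Series with R1: Z_total = R1 + (L || C) = 4930 - j52.9 Ω = 4930∠-0.6° Ω.

Z = 4930 - j52.9 Ω = 4930∠-0.6° Ω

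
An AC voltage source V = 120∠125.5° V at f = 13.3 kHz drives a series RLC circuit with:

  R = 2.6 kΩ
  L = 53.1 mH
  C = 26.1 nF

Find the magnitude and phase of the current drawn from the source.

Step 1 — Angular frequency: ω = 2π·f = 2π·1.33e+04 = 8.357e+04 rad/s.
Step 2 — Component impedances:
  R: Z = R = 2600 Ω
  L: Z = jωL = j·8.357e+04·0.0531 = 0 + j4437 Ω
  C: Z = 1/(jωC) = -j/(ω·C) = 0 - j458.5 Ω
Step 3 — Series combination: Z_total = R + L + C = 2600 + j3979 Ω = 4753∠56.8° Ω.
Step 4 — Source phasor: V = 120∠125.5° V = -69.68 + j97.69 V.
Step 5 — Ohm's law: I = V / Z_total = (-69.68 + j97.69) / (2600 + j3979) = 0.009186 + j0.02352 A.
Step 6 — Convert to polar: |I| = 0.02525 A, ∠I = 68.7°.

I = 0.02525∠68.7° A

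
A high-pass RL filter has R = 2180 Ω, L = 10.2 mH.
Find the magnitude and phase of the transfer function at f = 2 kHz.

Step 1 — Angular frequency: ω = 2π·2000 = 1.257e+04 rad/s.
Step 2 — Transfer function: H(jω) = jωL/(R + jωL).
Step 3 — Numerator jωL = j·128.2; denominator R + jωL = 2180 + j128.2.
Step 4 — H = 0.003445 + j0.05859.
Step 5 — Magnitude: |H| = 0.0587 (-24.6 dB); phase: φ = 86.6°.

|H| = 0.0587 (-24.6 dB), φ = 86.6°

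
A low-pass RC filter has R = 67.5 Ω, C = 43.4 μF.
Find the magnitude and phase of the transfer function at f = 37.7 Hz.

Step 1 — Angular frequency: ω = 2π·37.7 = 236.9 rad/s.
Step 2 — Transfer function: H(jω) = 1/(1 + jωRC).
Step 3 — Denominator: 1 + jωRC = 1 + j·236.9·67.5·4.34e-05 = 1 + j0.6939.
Step 4 — H = 0.675 - j0.4684.
Step 5 — Magnitude: |H| = 0.8216 (-1.7 dB); phase: φ = -34.8°.

|H| = 0.8216 (-1.7 dB), φ = -34.8°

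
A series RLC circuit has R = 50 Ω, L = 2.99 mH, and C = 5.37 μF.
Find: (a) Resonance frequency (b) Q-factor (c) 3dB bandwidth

Step 1 — Resonance condition Im(Z)=0 gives ω₀ = 1/√(LC).
Step 2 — ω₀ = 1/√(0.00299·5.37e-06) = 7892 rad/s.
Step 3 — f₀ = ω₀/(2π) = 1256 Hz.
Step 4 — Series Q: Q = ω₀L/R = 7892·0.00299/50 = 0.4719.
Step 5 — 3dB bandwidth: Δω = ω₀/Q = 1.672e+04 rad/s; BW = Δω/(2π) = 2661 Hz.

(a) f₀ = 1256 Hz  (b) Q = 0.4719  (c) BW = 2661 Hz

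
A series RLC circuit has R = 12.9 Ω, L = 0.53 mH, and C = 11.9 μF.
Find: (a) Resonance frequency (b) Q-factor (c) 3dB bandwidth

Step 1 — Resonance: ω₀ = 1/√(LC) = 1/√(0.00053·1.19e-05) = 1.259e+04 rad/s.
Step 2 — f₀ = ω₀/(2π) = 2004 Hz.
Step 3 — Series Q: Q = ω₀L/R = 1.259e+04·0.00053/12.9 = 0.5173.
Step 4 — Bandwidth: Δω = ω₀/Q = 2.434e+04 rad/s; BW = Δω/(2π) = 3874 Hz.

(a) f₀ = 2004 Hz  (b) Q = 0.5173  (c) BW = 3874 Hz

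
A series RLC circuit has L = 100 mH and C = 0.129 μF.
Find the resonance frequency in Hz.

Step 1 — Resonance condition Im(Z)=0 gives ω₀ = 1/√(LC).
Step 2 — ω₀ = 1/√(0.1·1.29e-07) = 8805 rad/s.
Step 3 — f₀ = ω₀/(2π) = 1401 Hz.

f₀ = 1401 Hz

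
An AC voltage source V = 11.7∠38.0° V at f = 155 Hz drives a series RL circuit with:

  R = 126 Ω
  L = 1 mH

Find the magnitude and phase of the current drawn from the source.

Step 1 — Angular frequency: ω = 2π·f = 2π·155 = 973.9 rad/s.
Step 2 — Component impedances:
  R: Z = R = 126 Ω
  L: Z = jωL = j·973.9·0.001 = 0 + j0.9739 Ω
Step 3 — Series combination: Z_total = R + L = 126 + j0.9739 Ω = 126∠0.4° Ω.
Step 4 — Source phasor: V = 11.7∠38.0° V = 9.22 + j7.203 V.
Step 5 — Ohm's law: I = V / Z_total = (9.22 + j7.203) / (126 + j0.9739) = 0.07361 + j0.0566 A.
Step 6 — Convert to polar: |I| = 0.09285 A, ∠I = 37.6°.

I = 0.09285∠37.6° A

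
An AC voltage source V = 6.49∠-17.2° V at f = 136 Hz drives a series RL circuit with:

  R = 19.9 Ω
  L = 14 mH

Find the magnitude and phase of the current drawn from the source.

Step 1 — Angular frequency: ω = 2π·f = 2π·136 = 854.5 rad/s.
Step 2 — Component impedances:
  R: Z = R = 19.9 Ω
  L: Z = jωL = j·854.5·0.014 = 0 + j11.96 Ω
Step 3 — Series combination: Z_total = R + L = 19.9 + j11.96 Ω = 23.22∠31.0° Ω.
Step 4 — Source phasor: V = 6.49∠-17.2° V = 6.2 - j1.919 V.
Step 5 — Ohm's law: I = V / Z_total = (6.2 - j1.919) / (19.9 + j11.96) = 0.1863 - j0.2084 A.
Step 6 — Convert to polar: |I| = 0.2795 A, ∠I = -48.2°.

I = 0.2795∠-48.2° A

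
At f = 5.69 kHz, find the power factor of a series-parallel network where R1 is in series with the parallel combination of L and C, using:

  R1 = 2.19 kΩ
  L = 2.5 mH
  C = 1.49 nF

Step 1 — Angular frequency: ω = 2π·f = 2π·5690 = 3.575e+04 rad/s.
Step 2 — Component impedances:
  R1: Z = R = 2190 Ω
  L: Z = jωL = j·3.575e+04·0.0025 = 0 + j89.38 Ω
  C: Z = 1/(jωC) = -j/(ω·C) = 0 - j1.877e+04 Ω
Step 3 — Parallel branch: L || C = 1/(1/L + 1/C) = 0 + j89.81 Ω.
Step 4 — Series with R1: Z_total = R1 + (L || C) = 2190 + j89.81 Ω = 2192∠2.3° Ω.
Step 5 — Power factor: PF = cos(φ) = Re(Z)/|Z| = 2190/2191.8 = 0.9992.
Step 6 — Type: Im(Z) = 89.81 ⇒ lagging (phase φ = 2.3°).

PF = 0.9992 (lagging, φ = 2.3°)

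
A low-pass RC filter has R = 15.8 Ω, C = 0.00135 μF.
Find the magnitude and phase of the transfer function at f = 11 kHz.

Step 1 — Angular frequency: ω = 2π·1.1e+04 = 6.912e+04 rad/s.
Step 2 — Transfer function: H(jω) = 1/(1 + jωRC).
Step 3 — Denominator: 1 + jωRC = 1 + j·6.912e+04·15.8·1.35e-09 = 1 + j0.001474.
Step 4 — H = 1 - j0.001474.
Step 5 — Magnitude: |H| = 1 (-0.0 dB); phase: φ = -0.1°.

|H| = 1 (-0.0 dB), φ = -0.1°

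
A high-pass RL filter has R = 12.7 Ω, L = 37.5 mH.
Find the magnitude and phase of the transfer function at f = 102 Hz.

Step 1 — Angular frequency: ω = 2π·102 = 640.9 rad/s.
Step 2 — Transfer function: H(jω) = jωL/(R + jωL).
Step 3 — Numerator jωL = j·24.03; denominator R + jωL = 12.7 + j24.03.
Step 4 — H = 0.7817 + j0.4131.
Step 5 — Magnitude: |H| = 0.8841 (-1.1 dB); phase: φ = 27.9°.

|H| = 0.8841 (-1.1 dB), φ = 27.9°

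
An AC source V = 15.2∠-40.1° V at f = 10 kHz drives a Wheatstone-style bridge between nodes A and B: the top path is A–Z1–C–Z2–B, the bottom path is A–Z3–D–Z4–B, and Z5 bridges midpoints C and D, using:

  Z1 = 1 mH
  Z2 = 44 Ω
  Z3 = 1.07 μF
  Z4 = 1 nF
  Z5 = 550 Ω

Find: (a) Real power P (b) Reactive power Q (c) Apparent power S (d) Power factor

Step 1 — Angular frequency: ω = 2π·f = 2π·1e+04 = 6.283e+04 rad/s.
Step 2 — Component impedances:
  Z1: Z = jωL = j·6.283e+04·0.001 = 0 + j62.83 Ω
  Z2: Z = R = 44 Ω
  Z3: Z = 1/(jωC) = -j/(ω·C) = 0 - j14.87 Ω
  Z4: Z = 1/(jωC) = -j/(ω·C) = 0 - j1.592e+04 Ω
  Z5: Z = R = 550 Ω
Step 3 — Bridge requires nodal analysis (the Z5 bridge couples midpoints C and D, so the two paths cannot be reduced to a simple series/parallel combination). Setting node B to ground and injecting 1 A at node A, the 3-node admittance system at A, C, D solves to V_A = Z_AB = 51.51 + j62.3 Ω = 80.84∠50.4° Ω.
Step 4 — Source phasor: V = 15.2∠-40.1° V = 11.63 - j9.791 V.
Step 5 — Current: I = V / Z = -0.001689 - j0.188 A = 0.188∠-90.5° A.
Step 6 — Complex power: S = V·I* = 1.821 + j2.203 VA.
Step 7 — Real power: P = Re(S) = 1.821 W.
Step 8 — Reactive power: Q = Im(S) = 2.203 VAR.
Step 9 — Apparent power: |S| = 2.858 VA.
Step 10 — Power factor: PF = P/|S| = 0.6372 (lagging).

(a) P = 1.821 W  (b) Q = 2.203 VAR  (c) S = 2.858 VA  (d) PF = 0.6372 (lagging)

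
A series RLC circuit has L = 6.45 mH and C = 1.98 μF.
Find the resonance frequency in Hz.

Step 1 — Resonance condition Im(Z)=0 gives ω₀ = 1/√(LC).
Step 2 — ω₀ = 1/√(0.00645·1.98e-06) = 8849 rad/s.
Step 3 — f₀ = ω₀/(2π) = 1408 Hz.

f₀ = 1408 Hz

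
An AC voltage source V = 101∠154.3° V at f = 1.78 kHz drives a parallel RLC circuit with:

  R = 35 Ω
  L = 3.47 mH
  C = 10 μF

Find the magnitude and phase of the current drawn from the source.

Step 1 — Angular frequency: ω = 2π·f = 2π·1780 = 1.118e+04 rad/s.
Step 2 — Component impedances:
  R: Z = R = 35 Ω
  L: Z = jωL = j·1.118e+04·0.00347 = 0 + j38.81 Ω
  C: Z = 1/(jωC) = -j/(ω·C) = 0 - j8.941 Ω
Step 3 — Parallel combination: 1/Z_total = 1/R + 1/L + 1/C; Z_total = 3.474 - j10.46 Ω = 11.03∠-71.6° Ω.
Step 4 — Source phasor: V = 101∠154.3° V = -91.01 + j43.8 V.
Step 5 — Ohm's law: I = V / Z_total = (-91.01 + j43.8) / (3.474 - j10.46) = -6.37 - j6.582 A.
Step 6 — Convert to polar: |I| = 9.16 A, ∠I = -134.1°.

I = 9.16∠-134.1° A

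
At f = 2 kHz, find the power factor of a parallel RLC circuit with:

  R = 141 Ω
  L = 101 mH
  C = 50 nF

Step 1 — Angular frequency: ω = 2π·f = 2π·2000 = 1.257e+04 rad/s.
Step 2 — Component impedances:
  R: Z = R = 141 Ω
  L: Z = jωL = j·1.257e+04·0.101 = 0 + j1269 Ω
  C: Z = 1/(jωC) = -j/(ω·C) = 0 - j1592 Ω
Step 3 — Parallel combination: 1/Z_total = 1/R + 1/L + 1/C; Z_total = 140.9 + j3.171 Ω = 141∠1.3° Ω.
Step 4 — Power factor: PF = cos(φ) = Re(Z)/|Z| = 140.9287/140.9643 = 0.9997.
Step 5 — Type: Im(Z) = 3.171 ⇒ lagging (phase φ = 1.3°).

PF = 0.9997 (lagging, φ = 1.3°)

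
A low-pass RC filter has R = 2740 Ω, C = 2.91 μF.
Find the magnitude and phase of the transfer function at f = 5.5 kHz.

Step 1 — Angular frequency: ω = 2π·5500 = 3.456e+04 rad/s.
Step 2 — Transfer function: H(jω) = 1/(1 + jωRC).
Step 3 — Denominator: 1 + jωRC = 1 + j·3.456e+04·2740·2.91e-06 = 1 + j275.5.
Step 4 — H = 1.317e-05 - j0.003629.
Step 5 — Magnitude: |H| = 0.003629 (-48.8 dB); phase: φ = -89.8°.

|H| = 0.003629 (-48.8 dB), φ = -89.8°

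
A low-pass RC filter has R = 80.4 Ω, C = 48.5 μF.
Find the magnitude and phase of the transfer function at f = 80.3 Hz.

Step 1 — Angular frequency: ω = 2π·80.3 = 504.5 rad/s.
Step 2 — Transfer function: H(jω) = 1/(1 + jωRC).
Step 3 — Denominator: 1 + jωRC = 1 + j·504.5·80.4·4.85e-05 = 1 + j1.967.
Step 4 — H = 0.2053 - j0.4039.
Step 5 — Magnitude: |H| = 0.4531 (-6.9 dB); phase: φ = -63.1°.

|H| = 0.4531 (-6.9 dB), φ = -63.1°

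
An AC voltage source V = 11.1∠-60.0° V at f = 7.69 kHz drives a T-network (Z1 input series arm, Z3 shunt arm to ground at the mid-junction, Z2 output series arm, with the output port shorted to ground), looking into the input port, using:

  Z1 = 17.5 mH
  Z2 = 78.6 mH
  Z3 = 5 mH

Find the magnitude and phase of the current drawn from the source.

Step 1 — Angular frequency: ω = 2π·f = 2π·7690 = 4.832e+04 rad/s.
Step 2 — Component impedances:
  Z1: Z = jωL = j·4.832e+04·0.0175 = 0 + j845.6 Ω
  Z2: Z = jωL = j·4.832e+04·0.0786 = 0 + j3798 Ω
  Z3: Z = jωL = j·4.832e+04·0.005 = 0 + j241.6 Ω
Step 3 — With the output port shorted to ground, the output series arm Z2 runs from the junction to ground; the shunt arm Z3 also runs from the junction to ground. They appear in parallel: Z3 || Z2 = 0 + j227.1 Ω.
Step 4 — Series with input arm Z1: Z_in = Z1 + (Z3 || Z2) = 0 + j1073 Ω = 1073∠90.0° Ω.
Step 5 — Source phasor: V = 11.1∠-60.0° V = 5.55 - j9.613 V.
Step 6 — Ohm's law: I = V / Z_total = (5.55 - j9.613) / (0 + j1073) = -0.008961 - j0.005174 A.
Step 7 — Convert to polar: |I| = 0.01035 A, ∠I = -150.0°.

I = 0.01035∠-150.0° A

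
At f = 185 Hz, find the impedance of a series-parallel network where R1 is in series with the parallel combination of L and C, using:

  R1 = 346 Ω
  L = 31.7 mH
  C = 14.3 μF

Step 1 — Angular frequency: ω = 2π·f = 2π·185 = 1162 rad/s.
Step 2 — Component impedances:
  R1: Z = R = 346 Ω
  L: Z = jωL = j·1162·0.0317 = 0 + j36.85 Ω
  C: Z = 1/(jωC) = -j/(ω·C) = 0 - j60.16 Ω
Step 3 — Parallel branch: L || C = 1/(1/L + 1/C) = 0 + j95.09 Ω.
Step 4 — Series with R1: Z_total = R1 + (L || C) = 346 + j95.09 Ω = 358.8∠15.4° Ω.

Z = 346 + j95.09 Ω = 358.8∠15.4° Ω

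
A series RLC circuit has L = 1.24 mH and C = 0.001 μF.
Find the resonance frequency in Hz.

Step 1 — Resonance condition Im(Z)=0 gives ω₀ = 1/√(LC).
Step 2 — ω₀ = 1/√(0.00124·1e-09) = 8.98e+05 rad/s.
Step 3 — f₀ = ω₀/(2π) = 1.429e+05 Hz.

f₀ = 1.429e+05 Hz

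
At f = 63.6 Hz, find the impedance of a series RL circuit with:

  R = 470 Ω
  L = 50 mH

Step 1 — Angular frequency: ω = 2π·f = 2π·63.6 = 399.6 rad/s.
Step 2 — Component impedances:
  R: Z = R = 470 Ω
  L: Z = jωL = j·399.6·0.05 = 0 + j19.98 Ω
Step 3 — Series combination: Z_total = R + L = 470 + j19.98 Ω = 470.4∠2.4° Ω.

Z = 470 + j19.98 Ω = 470.4∠2.4° Ω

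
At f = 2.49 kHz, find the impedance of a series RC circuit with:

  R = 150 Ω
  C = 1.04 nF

Step 1 — Angular frequency: ω = 2π·f = 2π·2490 = 1.565e+04 rad/s.
Step 2 — Component impedances:
  R: Z = R = 150 Ω
  C: Z = 1/(jωC) = -j/(ω·C) = 0 - j6.146e+04 Ω
Step 3 — Series combination: Z_total = R + C = 150 - j6.146e+04 Ω = 6.146e+04∠-89.9° Ω.

Z = 150 - j6.146e+04 Ω = 6.146e+04∠-89.9° Ω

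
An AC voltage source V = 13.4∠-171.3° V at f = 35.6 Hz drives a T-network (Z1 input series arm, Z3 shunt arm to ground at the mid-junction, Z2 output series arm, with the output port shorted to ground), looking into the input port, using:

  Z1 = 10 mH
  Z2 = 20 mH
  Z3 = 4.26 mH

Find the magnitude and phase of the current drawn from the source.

Step 1 — Angular frequency: ω = 2π·f = 2π·35.6 = 223.7 rad/s.
Step 2 — Component impedances:
  Z1: Z = jωL = j·223.7·0.01 = 0 + j2.237 Ω
  Z2: Z = jωL = j·223.7·0.02 = 0 + j4.474 Ω
  Z3: Z = jωL = j·223.7·0.00426 = 0 + j0.9529 Ω
Step 3 — With the output port shorted to ground, the output series arm Z2 runs from the junction to ground; the shunt arm Z3 also runs from the junction to ground. They appear in parallel: Z3 || Z2 = 0 + j0.7856 Ω.
Step 4 — Series with input arm Z1: Z_in = Z1 + (Z3 || Z2) = 0 + j3.022 Ω = 3.022∠90.0° Ω.
Step 5 — Source phasor: V = 13.4∠-171.3° V = -13.25 - j2.027 V.
Step 6 — Ohm's law: I = V / Z_total = (-13.25 - j2.027) / (0 + j3.022) = -0.6706 + j4.383 A.
Step 7 — Convert to polar: |I| = 4.434 A, ∠I = 98.7°.

I = 4.434∠98.7° A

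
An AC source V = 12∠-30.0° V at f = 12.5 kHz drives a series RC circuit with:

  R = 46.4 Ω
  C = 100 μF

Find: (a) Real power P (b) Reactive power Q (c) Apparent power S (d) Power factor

Step 1 — Angular frequency: ω = 2π·f = 2π·1.25e+04 = 7.854e+04 rad/s.
Step 2 — Component impedances:
  R: Z = R = 46.4 Ω
  C: Z = 1/(jωC) = -j/(ω·C) = 0 - j0.1273 Ω
Step 3 — Series combination: Z_total = R + C = 46.4 - j0.1273 Ω = 46.4∠-0.2° Ω.
Step 4 — Source phasor: V = 12∠-30.0° V = 10.39 - j6 V.
Step 5 — Current: I = V / Z = 0.2243 - j0.1287 A = 0.2586∠-29.8° A.
Step 6 — Complex power: S = V·I* = 3.103 - j0.008516 VA.
Step 7 — Real power: P = Re(S) = 3.103 W.
Step 8 — Reactive power: Q = Im(S) = -0.008516 VAR.
Step 9 — Apparent power: |S| = 3.103 VA.
Step 10 — Power factor: PF = P/|S| = 1 (leading).

(a) P = 3.103 W  (b) Q = -0.008516 VAR  (c) S = 3.103 VA  (d) PF = 1 (leading)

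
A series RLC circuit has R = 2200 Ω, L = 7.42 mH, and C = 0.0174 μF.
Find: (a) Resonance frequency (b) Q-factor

Step 1 — Resonance condition Im(Z)=0 gives ω₀ = 1/√(LC).
Step 2 — ω₀ = 1/√(0.00742·1.74e-08) = 8.801e+04 rad/s.
Step 3 — f₀ = ω₀/(2π) = 1.401e+04 Hz.
Step 4 — Series Q: Q = ω₀L/R = 8.801e+04·0.00742/2200 = 0.2968.

(a) f₀ = 1.401e+04 Hz  (b) Q = 0.2968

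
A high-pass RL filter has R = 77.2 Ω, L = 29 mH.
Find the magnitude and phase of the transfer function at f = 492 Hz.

Step 1 — Angular frequency: ω = 2π·492 = 3091 rad/s.
Step 2 — Transfer function: H(jω) = jωL/(R + jωL).
Step 3 — Numerator jωL = j·89.65; denominator R + jωL = 77.2 + j89.65.
Step 4 — H = 0.5742 + j0.4945.
Step 5 — Magnitude: |H| = 0.7578 (-2.4 dB); phase: φ = 40.7°.

|H| = 0.7578 (-2.4 dB), φ = 40.7°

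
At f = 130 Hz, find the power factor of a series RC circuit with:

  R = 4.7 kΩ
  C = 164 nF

Step 1 — Angular frequency: ω = 2π·f = 2π·130 = 816.8 rad/s.
Step 2 — Component impedances:
  R: Z = R = 4700 Ω
  C: Z = 1/(jωC) = -j/(ω·C) = 0 - j7465 Ω
Step 3 — Series combination: Z_total = R + C = 4700 - j7465 Ω = 8821∠-57.8° Ω.
Step 4 — Power factor: PF = cos(φ) = Re(Z)/|Z| = 4700/8821 = 0.5328.
Step 5 — Type: Im(Z) = -7465 ⇒ leading (phase φ = -57.8°).

PF = 0.5328 (leading, φ = -57.8°)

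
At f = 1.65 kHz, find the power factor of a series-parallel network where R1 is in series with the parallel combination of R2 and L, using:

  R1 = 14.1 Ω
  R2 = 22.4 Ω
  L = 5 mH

Step 1 — Angular frequency: ω = 2π·f = 2π·1650 = 1.037e+04 rad/s.
Step 2 — Component impedances:
  R1: Z = R = 14.1 Ω
  R2: Z = R = 22.4 Ω
  L: Z = jωL = j·1.037e+04·0.005 = 0 + j51.84 Ω
Step 3 — Parallel branch: R2 || L = 1/(1/R2 + 1/L) = 18.88 + j8.157 Ω.
Step 4 — Series with R1: Z_total = R1 + (R2 || L) = 32.98 + j8.157 Ω = 33.97∠13.9° Ω.
Step 5 — Power factor: PF = cos(φ) = Re(Z)/|Z| = 32.975/33.969 = 0.9707.
Step 6 — Type: Im(Z) = 8.157 ⇒ lagging (phase φ = 13.9°).

PF = 0.9707 (lagging, φ = 13.9°)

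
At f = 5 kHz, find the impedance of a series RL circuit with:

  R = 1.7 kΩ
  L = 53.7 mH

Step 1 — Angular frequency: ω = 2π·f = 2π·5000 = 3.142e+04 rad/s.
Step 2 — Component impedances:
  R: Z = R = 1700 Ω
  L: Z = jωL = j·3.142e+04·0.0537 = 0 + j1687 Ω
Step 3 — Series combination: Z_total = R + L = 1700 + j1687 Ω = 2395∠44.8° Ω.

Z = 1700 + j1687 Ω = 2395∠44.8° Ω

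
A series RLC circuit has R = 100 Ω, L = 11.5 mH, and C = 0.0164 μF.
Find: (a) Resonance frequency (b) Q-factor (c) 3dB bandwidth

Step 1 — Resonance: ω₀ = 1/√(LC) = 1/√(0.0115·1.64e-08) = 7.282e+04 rad/s.
Step 2 — f₀ = ω₀/(2π) = 1.159e+04 Hz.
Step 3 — Series Q: Q = ω₀L/R = 7.282e+04·0.0115/100 = 8.374.
Step 4 — Bandwidth: Δω = ω₀/Q = 8696 rad/s; BW = Δω/(2π) = 1384 Hz.

(a) f₀ = 1.159e+04 Hz  (b) Q = 8.374  (c) BW = 1384 Hz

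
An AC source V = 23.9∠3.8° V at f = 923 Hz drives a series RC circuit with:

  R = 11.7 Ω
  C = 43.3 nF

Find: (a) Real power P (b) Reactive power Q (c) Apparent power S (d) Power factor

Step 1 — Angular frequency: ω = 2π·f = 2π·923 = 5799 rad/s.
Step 2 — Component impedances:
  R: Z = R = 11.7 Ω
  C: Z = 1/(jωC) = -j/(ω·C) = 0 - j3982 Ω
Step 3 — Series combination: Z_total = R + C = 11.7 - j3982 Ω = 3982∠-89.8° Ω.
Step 4 — Source phasor: V = 23.9∠3.8° V = 23.85 + j1.584 V.
Step 5 — Current: I = V / Z = -0.0003802 + j0.00599 A = 0.006002∠93.6° A.
Step 6 — Complex power: S = V·I* = 0.0004214 - j0.1434 VA.
Step 7 — Real power: P = Re(S) = 0.0004214 W.
Step 8 — Reactive power: Q = Im(S) = -0.1434 VAR.
Step 9 — Apparent power: |S| = 0.1434 VA.
Step 10 — Power factor: PF = P/|S| = 0.002938 (leading).

(a) P = 0.0004214 W  (b) Q = -0.1434 VAR  (c) S = 0.1434 VA  (d) PF = 0.002938 (leading)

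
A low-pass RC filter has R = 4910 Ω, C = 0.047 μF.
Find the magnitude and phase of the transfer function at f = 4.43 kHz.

Step 1 — Angular frequency: ω = 2π·4430 = 2.783e+04 rad/s.
Step 2 — Transfer function: H(jω) = 1/(1 + jωRC).
Step 3 — Denominator: 1 + jωRC = 1 + j·2.783e+04·4910·4.7e-08 = 1 + j6.423.
Step 4 — H = 0.02366 - j0.152.
Step 5 — Magnitude: |H| = 0.1538 (-16.3 dB); phase: φ = -81.2°.

|H| = 0.1538 (-16.3 dB), φ = -81.2°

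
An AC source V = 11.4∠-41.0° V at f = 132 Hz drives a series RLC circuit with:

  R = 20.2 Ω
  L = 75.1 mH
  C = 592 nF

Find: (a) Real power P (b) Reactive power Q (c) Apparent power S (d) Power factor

Step 1 — Angular frequency: ω = 2π·f = 2π·132 = 829.4 rad/s.
Step 2 — Component impedances:
  R: Z = R = 20.2 Ω
  L: Z = jωL = j·829.4·0.0751 = 0 + j62.29 Ω
  C: Z = 1/(jωC) = -j/(ω·C) = 0 - j2037 Ω
Step 3 — Series combination: Z_total = R + L + C = 20.2 - j1974 Ω = 1975∠-89.4° Ω.
Step 4 — Source phasor: V = 11.4∠-41.0° V = 8.604 - j7.479 V.
Step 5 — Current: I = V / Z = 0.003832 + j0.004318 A = 0.005774∠48.4° A.
Step 6 — Complex power: S = V·I* = 0.0006734 - j0.06582 VA.
Step 7 — Real power: P = Re(S) = 0.0006734 W.
Step 8 — Reactive power: Q = Im(S) = -0.06582 VAR.
Step 9 — Apparent power: |S| = 0.06582 VA.
Step 10 — Power factor: PF = P/|S| = 0.01023 (leading).

(a) P = 0.0006734 W  (b) Q = -0.06582 VAR  (c) S = 0.06582 VA  (d) PF = 0.01023 (leading)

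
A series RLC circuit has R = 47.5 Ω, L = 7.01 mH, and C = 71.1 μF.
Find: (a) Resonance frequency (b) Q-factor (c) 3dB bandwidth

Step 1 — Resonance: ω₀ = 1/√(LC) = 1/√(0.00701·7.11e-05) = 1416 rad/s.
Step 2 — f₀ = ω₀/(2π) = 225.4 Hz.
Step 3 — Series Q: Q = ω₀L/R = 1416·0.00701/47.5 = 0.209.
Step 4 — Bandwidth: Δω = ω₀/Q = 6776 rad/s; BW = Δω/(2π) = 1078 Hz.

(a) f₀ = 225.4 Hz  (b) Q = 0.209  (c) BW = 1078 Hz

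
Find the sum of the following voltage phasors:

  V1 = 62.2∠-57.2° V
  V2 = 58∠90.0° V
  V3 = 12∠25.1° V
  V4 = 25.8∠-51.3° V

Step 1 — Convert each phasor to rectangular form:
  V1 = 62.2·(cos(-57.2°) + j·sin(-57.2°)) = 33.69 - j52.28 V
  V2 = 58·(cos(90.0°) + j·sin(90.0°)) = 0 + j58 V
  V3 = 12·(cos(25.1°) + j·sin(25.1°)) = 10.87 + j5.09 V
  V4 = 25.8·(cos(-51.3°) + j·sin(-51.3°)) = 16.13 - j20.14 V
Step 2 — Sum components: V_total = 60.69 - j9.328 V.
Step 3 — Convert to polar: |V_total| = 61.4 V, ∠V_total = -8.7°.

V_total = 61.4∠-8.7° V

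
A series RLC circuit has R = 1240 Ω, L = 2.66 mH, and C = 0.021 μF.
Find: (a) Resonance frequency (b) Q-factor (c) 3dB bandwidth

Step 1 — Resonance condition Im(Z)=0 gives ω₀ = 1/√(LC).
Step 2 — ω₀ = 1/√(0.00266·2.1e-08) = 1.338e+05 rad/s.
Step 3 — f₀ = ω₀/(2π) = 2.129e+04 Hz.
Step 4 — Series Q: Q = ω₀L/R = 1.338e+05·0.00266/1240 = 0.287.
Step 5 — 3dB bandwidth: Δω = ω₀/Q = 4.662e+05 rad/s; BW = Δω/(2π) = 7.419e+04 Hz.

(a) f₀ = 2.129e+04 Hz  (b) Q = 0.287  (c) BW = 7.419e+04 Hz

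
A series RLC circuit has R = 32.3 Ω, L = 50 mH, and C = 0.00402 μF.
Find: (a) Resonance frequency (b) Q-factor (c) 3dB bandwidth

Step 1 — Resonance condition Im(Z)=0 gives ω₀ = 1/√(LC).
Step 2 — ω₀ = 1/√(0.05·4.02e-09) = 7.053e+04 rad/s.
Step 3 — f₀ = ω₀/(2π) = 1.123e+04 Hz.
Step 4 — Series Q: Q = ω₀L/R = 7.053e+04·0.05/32.3 = 109.2.
Step 5 — 3dB bandwidth: Δω = ω₀/Q = 646 rad/s; BW = Δω/(2π) = 102.8 Hz.

(a) f₀ = 1.123e+04 Hz  (b) Q = 109.2  (c) BW = 102.8 Hz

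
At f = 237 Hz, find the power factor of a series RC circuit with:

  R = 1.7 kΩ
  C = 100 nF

Step 1 — Angular frequency: ω = 2π·f = 2π·237 = 1489 rad/s.
Step 2 — Component impedances:
  R: Z = R = 1700 Ω
  C: Z = 1/(jωC) = -j/(ω·C) = 0 - j6715 Ω
Step 3 — Series combination: Z_total = R + C = 1700 - j6715 Ω = 6927∠-75.8° Ω.
Step 4 — Power factor: PF = cos(φ) = Re(Z)/|Z| = 1700/6927 = 0.2454.
Step 5 — Type: Im(Z) = -6715 ⇒ leading (phase φ = -75.8°).

PF = 0.2454 (leading, φ = -75.8°)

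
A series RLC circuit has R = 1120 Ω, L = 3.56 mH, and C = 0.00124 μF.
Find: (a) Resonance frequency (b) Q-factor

Step 1 — Resonance condition Im(Z)=0 gives ω₀ = 1/√(LC).
Step 2 — ω₀ = 1/√(0.00356·1.24e-09) = 4.76e+05 rad/s.
Step 3 — f₀ = ω₀/(2π) = 7.575e+04 Hz.
Step 4 — Series Q: Q = ω₀L/R = 4.76e+05·0.00356/1120 = 1.513.

(a) f₀ = 7.575e+04 Hz  (b) Q = 1.513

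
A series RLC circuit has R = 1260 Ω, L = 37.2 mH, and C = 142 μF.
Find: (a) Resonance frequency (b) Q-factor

Step 1 — Resonance condition Im(Z)=0 gives ω₀ = 1/√(LC).
Step 2 — ω₀ = 1/√(0.0372·0.000142) = 435.1 rad/s.
Step 3 — f₀ = ω₀/(2π) = 69.25 Hz.
Step 4 — Series Q: Q = ω₀L/R = 435.1·0.0372/1260 = 0.01285.

(a) f₀ = 69.25 Hz  (b) Q = 0.01285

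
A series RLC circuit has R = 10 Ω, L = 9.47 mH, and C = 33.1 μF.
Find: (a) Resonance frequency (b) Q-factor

Step 1 — Resonance condition Im(Z)=0 gives ω₀ = 1/√(LC).
Step 2 — ω₀ = 1/√(0.00947·3.31e-05) = 1786 rad/s.
Step 3 — f₀ = ω₀/(2π) = 284.3 Hz.
Step 4 — Series Q: Q = ω₀L/R = 1786·0.00947/10 = 1.691.

(a) f₀ = 284.3 Hz  (b) Q = 1.691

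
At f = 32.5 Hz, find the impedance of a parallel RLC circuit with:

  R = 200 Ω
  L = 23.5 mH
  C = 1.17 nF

Step 1 — Angular frequency: ω = 2π·f = 2π·32.5 = 204.2 rad/s.
Step 2 — Component impedances:
  R: Z = R = 200 Ω
  L: Z = jωL = j·204.2·0.0235 = 0 + j4.799 Ω
  C: Z = 1/(jωC) = -j/(ω·C) = 0 - j4.186e+06 Ω
Step 3 — Parallel combination: 1/Z_total = 1/R + 1/L + 1/C; Z_total = 0.1151 + j4.796 Ω = 4.797∠88.6° Ω.

Z = 0.1151 + j4.796 Ω = 4.797∠88.6° Ω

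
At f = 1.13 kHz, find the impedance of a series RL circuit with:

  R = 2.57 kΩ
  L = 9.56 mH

Step 1 — Angular frequency: ω = 2π·f = 2π·1130 = 7100 rad/s.
Step 2 — Component impedances:
  R: Z = R = 2570 Ω
  L: Z = jωL = j·7100·0.00956 = 0 + j67.88 Ω
Step 3 — Series combination: Z_total = R + L = 2570 + j67.88 Ω = 2571∠1.5° Ω.

Z = 2570 + j67.88 Ω = 2571∠1.5° Ω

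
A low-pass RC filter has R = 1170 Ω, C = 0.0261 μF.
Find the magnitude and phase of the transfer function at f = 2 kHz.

Step 1 — Angular frequency: ω = 2π·2000 = 1.257e+04 rad/s.
Step 2 — Transfer function: H(jω) = 1/(1 + jωRC).
Step 3 — Denominator: 1 + jωRC = 1 + j·1.257e+04·1170·2.61e-08 = 1 + j0.3837.
Step 4 — H = 0.8716 - j0.3345.
Step 5 — Magnitude: |H| = 0.9336 (-0.6 dB); phase: φ = -21.0°.

|H| = 0.9336 (-0.6 dB), φ = -21.0°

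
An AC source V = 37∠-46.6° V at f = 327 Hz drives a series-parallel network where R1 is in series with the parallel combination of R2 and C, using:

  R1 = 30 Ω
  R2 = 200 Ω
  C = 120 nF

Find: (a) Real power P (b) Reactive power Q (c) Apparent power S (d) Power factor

Step 1 — Angular frequency: ω = 2π·f = 2π·327 = 2055 rad/s.
Step 2 — Component impedances:
  R1: Z = R = 30 Ω
  R2: Z = R = 200 Ω
  C: Z = 1/(jωC) = -j/(ω·C) = 0 - j4056 Ω
Step 3 — Parallel branch: R2 || C = 1/(1/R2 + 1/C) = 199.5 - j9.838 Ω.
Step 4 — Series with R1: Z_total = R1 + (R2 || C) = 229.5 - j9.838 Ω = 229.7∠-2.5° Ω.
Step 5 — Source phasor: V = 37∠-46.6° V = 25.42 - j26.88 V.
Step 6 — Current: I = V / Z = 0.1156 - j0.1122 A = 0.1611∠-44.1° A.
Step 7 — Complex power: S = V·I* = 5.954 - j0.2552 VA.
Step 8 — Real power: P = Re(S) = 5.954 W.
Step 9 — Reactive power: Q = Im(S) = -0.2552 VAR.
Step 10 — Apparent power: |S| = 5.959 VA.
Step 11 — Power factor: PF = P/|S| = 0.9991 (leading).

(a) P = 5.954 W  (b) Q = -0.2552 VAR  (c) S = 5.959 VA  (d) PF = 0.9991 (leading)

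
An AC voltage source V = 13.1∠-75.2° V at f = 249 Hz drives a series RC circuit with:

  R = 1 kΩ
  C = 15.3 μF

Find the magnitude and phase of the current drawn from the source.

Step 1 — Angular frequency: ω = 2π·f = 2π·249 = 1565 rad/s.
Step 2 — Component impedances:
  R: Z = R = 1000 Ω
  C: Z = 1/(jωC) = -j/(ω·C) = 0 - j41.78 Ω
Step 3 — Series combination: Z_total = R + C = 1000 - j41.78 Ω = 1001∠-2.4° Ω.
Step 4 — Source phasor: V = 13.1∠-75.2° V = 3.346 - j12.67 V.
Step 5 — Ohm's law: I = V / Z_total = (3.346 - j12.67) / (1000 - j41.78) = 0.003869 - j0.0125 A.
Step 6 — Convert to polar: |I| = 0.01309 A, ∠I = -72.8°.

I = 0.01309∠-72.8° A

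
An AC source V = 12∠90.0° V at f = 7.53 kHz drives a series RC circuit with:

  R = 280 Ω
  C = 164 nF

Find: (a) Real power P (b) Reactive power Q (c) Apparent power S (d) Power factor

Step 1 — Angular frequency: ω = 2π·f = 2π·7530 = 4.731e+04 rad/s.
Step 2 — Component impedances:
  R: Z = R = 280 Ω
  C: Z = 1/(jωC) = -j/(ω·C) = 0 - j128.9 Ω
Step 3 — Series combination: Z_total = R + C = 280 - j128.9 Ω = 308.2∠-24.7° Ω.
Step 4 — Source phasor: V = 12∠90.0° V = 0 + j12 V.
Step 5 — Current: I = V / Z = -0.01628 + j0.03536 A = 0.03893∠114.7° A.
Step 6 — Complex power: S = V·I* = 0.4244 - j0.1953 VA.
Step 7 — Real power: P = Re(S) = 0.4244 W.
Step 8 — Reactive power: Q = Im(S) = -0.1953 VAR.
Step 9 — Apparent power: |S| = 0.4672 VA.
Step 10 — Power factor: PF = P/|S| = 0.9084 (leading).

(a) P = 0.4244 W  (b) Q = -0.1953 VAR  (c) S = 0.4672 VA  (d) PF = 0.9084 (leading)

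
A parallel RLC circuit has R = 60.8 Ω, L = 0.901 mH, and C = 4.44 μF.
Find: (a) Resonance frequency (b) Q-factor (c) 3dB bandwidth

Step 1 — Resonance: ω₀ = 1/√(LC) = 1/√(0.000901·4.44e-06) = 1.581e+04 rad/s.
Step 2 — f₀ = ω₀/(2π) = 2516 Hz.
Step 3 — Parallel Q: Q = R/(ω₀L) = 60.8/(1.581e+04·0.000901) = 4.268.
Step 4 — Bandwidth: Δω = ω₀/Q = 3704 rad/s; BW = Δω/(2π) = 589.6 Hz.

(a) f₀ = 2516 Hz  (b) Q = 4.268  (c) BW = 589.6 Hz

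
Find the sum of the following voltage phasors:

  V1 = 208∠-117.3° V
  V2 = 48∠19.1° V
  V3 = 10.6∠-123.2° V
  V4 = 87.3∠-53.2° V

Step 1 — Convert each phasor to rectangular form:
  V1 = 208·(cos(-117.3°) + j·sin(-117.3°)) = -95.4 - j184.8 V
  V2 = 48·(cos(19.1°) + j·sin(19.1°)) = 45.36 + j15.71 V
  V3 = 10.6·(cos(-123.2°) + j·sin(-123.2°)) = -5.804 - j8.87 V
  V4 = 87.3·(cos(-53.2°) + j·sin(-53.2°)) = 52.29 - j69.9 V
Step 2 — Sum components: V_total = -3.551 - j247.9 V.
Step 3 — Convert to polar: |V_total| = 247.9 V, ∠V_total = -90.8°.

V_total = 247.9∠-90.8° V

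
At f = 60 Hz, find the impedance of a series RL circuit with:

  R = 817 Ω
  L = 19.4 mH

Step 1 — Angular frequency: ω = 2π·f = 2π·60 = 377 rad/s.
Step 2 — Component impedances:
  R: Z = R = 817 Ω
  L: Z = jωL = j·377·0.0194 = 0 + j7.314 Ω
Step 3 — Series combination: Z_total = R + L = 817 + j7.314 Ω = 817∠0.5° Ω.

Z = 817 + j7.314 Ω = 817∠0.5° Ω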